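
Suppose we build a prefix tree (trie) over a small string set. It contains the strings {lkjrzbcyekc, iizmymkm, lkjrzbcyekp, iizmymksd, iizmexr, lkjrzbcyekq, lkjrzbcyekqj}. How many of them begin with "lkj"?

4

Traverse to the node for "lkj", then collect every word in that subtree.
Words under "lkj": lkjrzbcyekc, lkjrzbcyekp, lkjrzbcyekq, lkjrzbcyekqj
Count: 4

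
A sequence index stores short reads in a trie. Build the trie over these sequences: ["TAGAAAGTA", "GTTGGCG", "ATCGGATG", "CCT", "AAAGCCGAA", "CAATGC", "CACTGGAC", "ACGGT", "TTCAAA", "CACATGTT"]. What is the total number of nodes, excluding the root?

Insert word by word; a character creates a node only if that edge doesn't already exist:
  "TAGAAAGTA" → 9 new (T, A, G, A, A, A, G, T, A)
  "GTTGGCG" → 7 new (G, T, T, G, G, C, G)
  "ATCGGATG" → 8 new (A, T, C, G, G, A, T, G)
  "CCT" → 3 new (C, C, T)
  "AAAGCCGAA" → prefix "A" already present; 8 new (A, A, G, C, C, G, A, A)
  "CAATGC" → prefix "C" already present; 5 new (A, A, T, G, C)
  "CACTGGAC" → prefix "CA" already present; 6 new (C, T, G, G, A, C)
  "ACGGT" → prefix "A" already present; 4 new (C, G, G, T)
  "TTCAAA" → prefix "T" already present; 5 new (T, C, A, A, A)
  "CACATGTT" → prefix "CAC" already present; 5 new (A, T, G, T, T)
Total nodes = 9 + 7 + 8 + 3 + 8 + 5 + 6 + 4 + 5 + 5 = 60

60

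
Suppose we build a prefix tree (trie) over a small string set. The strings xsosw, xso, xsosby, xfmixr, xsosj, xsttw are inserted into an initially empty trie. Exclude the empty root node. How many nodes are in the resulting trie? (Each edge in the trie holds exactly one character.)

Trie structure (* marks end of a word):
(root)
└─ x
   ├─ f
   │  └─ m
   │     └─ i
   │        └─ x
   │           └─ r *
   └─ s
      ├─ o *
      │  └─ s
      │     ├─ b
      │     │  └─ y *
      │     ├─ j *
      │     └─ w *
      └─ t
         └─ t
            └─ w *
Counting every labelled node above: 16.

16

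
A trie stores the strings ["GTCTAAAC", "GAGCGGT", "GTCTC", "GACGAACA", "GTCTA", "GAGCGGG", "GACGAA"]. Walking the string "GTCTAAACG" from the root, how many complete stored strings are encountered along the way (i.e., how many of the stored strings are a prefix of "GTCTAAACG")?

Traverse "GTCTAAACG" character by character; count nodes along the way that are marked as word ends.
Prefixes of the query that are stored words: "GTCTA", "GTCTAAAC"
Count: 2

2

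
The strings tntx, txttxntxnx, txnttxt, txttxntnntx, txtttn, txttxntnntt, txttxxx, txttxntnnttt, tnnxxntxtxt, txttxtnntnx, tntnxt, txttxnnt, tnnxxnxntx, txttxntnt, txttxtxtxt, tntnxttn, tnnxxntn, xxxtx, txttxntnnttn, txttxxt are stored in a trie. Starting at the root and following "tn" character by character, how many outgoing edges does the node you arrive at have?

2

Follow the path "tn" to its node, then look at its outgoing edges.
Distinct next characters after "tn": n, t.
That node has 2 child edges.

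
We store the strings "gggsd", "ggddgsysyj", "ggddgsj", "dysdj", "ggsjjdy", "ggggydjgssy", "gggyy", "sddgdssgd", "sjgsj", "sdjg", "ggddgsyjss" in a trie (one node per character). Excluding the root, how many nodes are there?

Count nodes per top-level branch (shared prefixes stored once):
  'd'-branch (dysdj): 5 nodes
  'g'-branch (ggddgsj, ggddgsyjss, ggddgsysyj, ggggydjgssy, gggsd, gggyy, ggsjjdy): 32 nodes
  's'-branch (sddgdssgd, sdjg, sjgsj): 15 nodes
Sum: 52

52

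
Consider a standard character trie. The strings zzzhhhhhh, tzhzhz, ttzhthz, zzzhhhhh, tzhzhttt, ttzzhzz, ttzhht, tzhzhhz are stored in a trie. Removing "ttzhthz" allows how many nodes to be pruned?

Walk "ttzhthz" from the leaf back toward the root, removing each node that no remaining word uses.
The suffix "thz" (3 nodes) is used only by "ttzhthz"; the node for "ttzh" still has the child "h", so pruning stops there.
Nodes removed: 3

3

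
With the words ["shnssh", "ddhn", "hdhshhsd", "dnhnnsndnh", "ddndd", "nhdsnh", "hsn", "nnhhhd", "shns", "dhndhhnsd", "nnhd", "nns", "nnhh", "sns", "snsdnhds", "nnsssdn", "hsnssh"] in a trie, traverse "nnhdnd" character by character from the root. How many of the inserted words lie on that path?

Check each prefix of "nnhdnd" against the stored set — each match is an end-marker on the path.
Prefixes of the query that are stored words: "nnhd"
Count: 1

1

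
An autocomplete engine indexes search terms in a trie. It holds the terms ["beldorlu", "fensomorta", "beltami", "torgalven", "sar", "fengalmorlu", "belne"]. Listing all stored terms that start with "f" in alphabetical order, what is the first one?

Filter for "f…" and sort: "fengalmorlu", "fensomorta"
Position 1: fengalmorlu

fengalmorlu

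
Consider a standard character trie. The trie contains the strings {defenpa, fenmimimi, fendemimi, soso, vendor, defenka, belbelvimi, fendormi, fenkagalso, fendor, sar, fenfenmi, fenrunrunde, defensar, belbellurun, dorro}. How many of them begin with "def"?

3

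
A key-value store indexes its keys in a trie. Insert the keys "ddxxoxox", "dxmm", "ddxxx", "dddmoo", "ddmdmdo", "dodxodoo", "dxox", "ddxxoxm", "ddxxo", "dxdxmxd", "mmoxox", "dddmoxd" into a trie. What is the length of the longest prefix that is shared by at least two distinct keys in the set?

6

Equivalently: take the maximum, over all pairs, of their longest common prefix length.
"ddxxoxm" and "ddxxoxox" agree on "ddxxox" (6 characters) before diverging; nothing deeper is shared.
Longest shared-prefix length: 6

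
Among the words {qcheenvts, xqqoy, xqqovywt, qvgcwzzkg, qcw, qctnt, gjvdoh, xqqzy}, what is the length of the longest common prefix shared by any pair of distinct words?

4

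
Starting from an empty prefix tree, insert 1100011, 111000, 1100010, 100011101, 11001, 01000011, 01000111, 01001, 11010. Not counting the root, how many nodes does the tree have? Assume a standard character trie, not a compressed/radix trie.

For each word, the new-node count is its length minus the longest prefix already in the trie:
  "1100011" → 7 new (1, 1, 0, 0, 0, 1, 1)
  "111000" → prefix "11" already present; 4 new (1, 0, 0, 0)
  "1100010" → prefix "110001" already present; 1 new (0)
  "100011101" → prefix "1" already present; 8 new (0, 0, 0, 1, 1, 1, 0, 1)
  "11001" → prefix "1100" already present; 1 new (1)
  "01000011" → 8 new (0, 1, 0, 0, 0, 0, 1, 1)
  "01000111" → prefix "01000" already present; 3 new (1, 1, 1)
  "01001" → prefix "0100" already present; 1 new (1)
  "11010" → prefix "110" already present; 2 new (1, 0)
Total nodes = 7 + 4 + 1 + 8 + 1 + 8 + 3 + 1 + 2 = 35

35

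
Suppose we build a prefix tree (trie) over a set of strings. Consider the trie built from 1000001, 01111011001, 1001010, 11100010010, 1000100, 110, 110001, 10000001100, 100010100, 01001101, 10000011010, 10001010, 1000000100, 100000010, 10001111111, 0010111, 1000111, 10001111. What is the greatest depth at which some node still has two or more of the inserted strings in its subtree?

9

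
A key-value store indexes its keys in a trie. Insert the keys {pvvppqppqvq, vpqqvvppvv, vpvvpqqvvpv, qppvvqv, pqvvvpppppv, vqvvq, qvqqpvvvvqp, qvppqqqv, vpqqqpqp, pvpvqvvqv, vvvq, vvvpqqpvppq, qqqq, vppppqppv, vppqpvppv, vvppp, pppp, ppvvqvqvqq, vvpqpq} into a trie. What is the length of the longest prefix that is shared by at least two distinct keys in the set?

4

Look for the deepest trie node that still has at least two words in its subtree.
e.g. "vpqqqpqp" and "vpqqvvppvv" share the prefix "vpqq" of length 4; no pair shares a longer one.
Longest shared-prefix length: 4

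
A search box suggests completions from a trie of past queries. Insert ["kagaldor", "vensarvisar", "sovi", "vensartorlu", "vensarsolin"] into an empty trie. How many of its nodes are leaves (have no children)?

Leaves are exactly the stored words that no other stored word extends.
Those words: "kagaldor", "sovi", "vensarsolin", "vensartorlu", "vensarvisar"
Leaf count: 5

5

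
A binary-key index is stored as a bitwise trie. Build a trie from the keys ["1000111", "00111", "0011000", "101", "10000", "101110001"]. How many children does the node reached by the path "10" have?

Walk "10" from the root, arriving at one node.
Characters that immediately follow "10" among the stored strings: {0, 1}.
That node has 2 child edges.

2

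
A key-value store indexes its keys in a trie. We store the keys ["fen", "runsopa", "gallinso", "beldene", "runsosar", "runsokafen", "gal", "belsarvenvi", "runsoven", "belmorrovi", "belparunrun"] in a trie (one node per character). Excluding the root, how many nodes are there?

59

Trace insertions, counting only characters that open a new branch:
  "fen" → 3 new (f, e, n)
  "runsopa" → 7 new (r, u, n, s, o, p, a)
  "gallinso" → 8 new (g, a, l, l, i, n, s, o)
  "beldene" → 7 new (b, e, l, d, e, n, e)
  "runsosar" → prefix "runso" already present; 3 new (s, a, r)
  "runsokafen" → prefix "runso" already present; 5 new (k, a, f, e, n)
  "gal" → prefix "gal" already present; 0 new (none)
  "belsarvenvi" → prefix "bel" already present; 8 new (s, a, r, v, e, n, v, i)
  "runsoven" → prefix "runso" already present; 3 new (v, e, n)
  "belmorrovi" → prefix "bel" already present; 7 new (m, o, r, r, o, v, i)
  "belparunrun" → prefix "bel" already present; 8 new (p, a, r, u, n, r, u, n)
Total nodes = 3 + 7 + 8 + 7 + 3 + 5 + 0 + 8 + 3 + 7 + 8 = 59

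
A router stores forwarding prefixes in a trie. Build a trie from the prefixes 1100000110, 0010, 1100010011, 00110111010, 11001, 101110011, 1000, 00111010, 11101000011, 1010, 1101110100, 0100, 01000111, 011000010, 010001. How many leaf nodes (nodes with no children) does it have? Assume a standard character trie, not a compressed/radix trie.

13

A leaf is a node with no children — equivalently, the end of a word that is not a proper prefix of any other stored word.
Those words: "0010", "00110111010", "00111010", "01000111", "011000010", "1000", "1010", "101110011", "1100000110", "1100010011", "11001", "1101110100", "11101000011"
Leaf count: 13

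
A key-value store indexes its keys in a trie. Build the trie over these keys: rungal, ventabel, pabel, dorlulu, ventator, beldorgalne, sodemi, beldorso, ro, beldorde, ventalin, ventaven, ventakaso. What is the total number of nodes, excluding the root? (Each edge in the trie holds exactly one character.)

For each word, the new-node count is its length minus the longest prefix already in the trie:
  "rungal" → 6 new (r, u, n, g, a, l)
  "ventabel" → 8 new (v, e, n, t, a, b, e, l)
  "pabel" → 5 new (p, a, b, e, l)
  "dorlulu" → 7 new (d, o, r, l, u, l, u)
  "ventator" → prefix "venta" already present; 3 new (t, o, r)
  "beldorgalne" → 11 new (b, e, l, d, o, r, g, a, l, n, e)
  "sodemi" → 6 new (s, o, d, e, m, i)
  "beldorso" → prefix "beldor" already present; 2 new (s, o)
  "ro" → prefix "r" already present; 1 new (o)
  "beldorde" → prefix "beldor" already present; 2 new (d, e)
  "ventalin" → prefix "venta" already present; 3 new (l, i, n)
  "ventaven" → prefix "venta" already present; 3 new (v, e, n)
  "ventakaso" → prefix "venta" already present; 4 new (k, a, s, o)
Total nodes = 6 + 8 + 5 + 7 + 3 + 11 + 6 + 2 + 1 + 2 + 3 + 3 + 4 = 61

61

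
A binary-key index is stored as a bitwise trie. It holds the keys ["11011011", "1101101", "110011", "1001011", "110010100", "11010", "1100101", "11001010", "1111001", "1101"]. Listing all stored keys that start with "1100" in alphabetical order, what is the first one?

DFS of the "1100" subtree visits, in order: "1100101", "11001010", "110010100", "110011"
Position 1: 1100101

1100101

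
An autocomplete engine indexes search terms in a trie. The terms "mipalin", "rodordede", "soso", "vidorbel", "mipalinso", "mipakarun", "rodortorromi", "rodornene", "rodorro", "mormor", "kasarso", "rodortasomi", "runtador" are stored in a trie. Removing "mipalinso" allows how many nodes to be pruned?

2

After clearing the end-marker at "mipalinso", prune upward until reaching a node still needed by another word.
The suffix "so" (2 nodes) is used only by "mipalinso"; "mipalin" is itself a stored word, so pruning stops there.
Nodes removed: 2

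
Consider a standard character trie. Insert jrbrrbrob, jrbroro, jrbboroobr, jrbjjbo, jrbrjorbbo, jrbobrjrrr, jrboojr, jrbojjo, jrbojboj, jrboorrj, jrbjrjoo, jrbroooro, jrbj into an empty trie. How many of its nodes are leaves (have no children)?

12

Leaves are exactly the stored words that no other stored word extends.
Those words: "jrbboroobr", "jrbjjbo", "jrbjrjoo", "jrbobrjrrr", "jrbojboj", "jrbojjo", "jrboojr", "jrboorrj", "jrbrjorbbo", "jrbroooro", "jrbroro", "jrbrrbrob"
Leaf count: 12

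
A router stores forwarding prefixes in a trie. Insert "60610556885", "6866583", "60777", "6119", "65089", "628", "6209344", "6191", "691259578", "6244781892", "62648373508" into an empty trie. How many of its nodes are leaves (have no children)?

A leaf is a node with no children — equivalently, the end of a word that is not a proper prefix of any other stored word.
Those words: "60610556885", "60777", "6119", "6191", "6209344", "6244781892", "62648373508", "628", "65089", "6866583", "691259578"
Leaf count: 11

11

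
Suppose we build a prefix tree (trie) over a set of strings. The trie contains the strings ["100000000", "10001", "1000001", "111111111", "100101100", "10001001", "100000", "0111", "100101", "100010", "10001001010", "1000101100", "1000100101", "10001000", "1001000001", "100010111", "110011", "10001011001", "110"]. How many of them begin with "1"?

Walk to "1"; the words in its subtree are exactly those with that prefix.
Matches: "100000", "100000000", "1000001", "10001", "100010", "10001000", "10001001", "1000100101", "10001001010", "1000101100", "10001011001", "100010111", "1001000001", "100101", "100101100", "110", "110011", "111111111"
Count: 18

18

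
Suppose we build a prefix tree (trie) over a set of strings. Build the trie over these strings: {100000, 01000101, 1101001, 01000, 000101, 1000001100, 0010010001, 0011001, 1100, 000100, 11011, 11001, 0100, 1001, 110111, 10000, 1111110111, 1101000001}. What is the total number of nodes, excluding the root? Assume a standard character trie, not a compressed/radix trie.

Insert word by word; a character creates a node only if that edge doesn't already exist:
  "100000" → 6 new (1, 0, 0, 0, 0, 0)
  "01000101" → 8 new (0, 1, 0, 0, 0, 1, 0, 1)
  "1101001" → prefix "1" already present; 6 new (1, 0, 1, 0, 0, 1)
  "01000" → prefix "01000" already present; 0 new (none)
  "000101" → prefix "0" already present; 5 new (0, 0, 1, 0, 1)
  "1000001100" → prefix "100000" already present; 4 new (1, 1, 0, 0)
  "0010010001" → prefix "00" already present; 8 new (1, 0, 0, 1, 0, 0, 0, 1)
  "0011001" → prefix "001" already present; 4 new (1, 0, 0, 1)
  "1100" → prefix "110" already present; 1 new (0)
  "000100" → prefix "00010" already present; 1 new (0)
  "11011" → prefix "1101" already present; 1 new (1)
  "11001" → prefix "1100" already present; 1 new (1)
  "0100" → prefix "0100" already present; 0 new (none)
  "1001" → prefix "100" already present; 1 new (1)
  "110111" → prefix "11011" already present; 1 new (1)
  "10000" → prefix "10000" already present; 0 new (none)
  "1111110111" → prefix "11" already present; 8 new (1, 1, 1, 1, 0, 1, 1, 1)
  "1101000001" → prefix "110100" already present; 4 new (0, 0, 0, 1)
Total nodes = 6 + 8 + 6 + 0 + 5 + 4 + 8 + 4 + 1 + 1 + 1 + 1 + 0 + 1 + 1 + 0 + 8 + 4 = 59

59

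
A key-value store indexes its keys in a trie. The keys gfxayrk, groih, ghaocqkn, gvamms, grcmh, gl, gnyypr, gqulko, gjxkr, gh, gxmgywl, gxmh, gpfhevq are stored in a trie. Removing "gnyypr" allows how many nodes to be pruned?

5

Walk "gnyypr" from the leaf back toward the root, removing each node that no remaining word uses.
The suffix "nyypr" (5 nodes) is used only by "gnyypr"; the node for "g" still has the child "f", so pruning stops there.
Nodes removed: 5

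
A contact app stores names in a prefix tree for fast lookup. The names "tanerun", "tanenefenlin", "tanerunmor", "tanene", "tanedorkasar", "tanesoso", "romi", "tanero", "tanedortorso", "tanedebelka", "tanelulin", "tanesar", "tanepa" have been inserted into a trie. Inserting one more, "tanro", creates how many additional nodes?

The longest prefix of "tanro" already in the trie is "tan" (length 3).
Each of the 2 remaining characters creates one node.

2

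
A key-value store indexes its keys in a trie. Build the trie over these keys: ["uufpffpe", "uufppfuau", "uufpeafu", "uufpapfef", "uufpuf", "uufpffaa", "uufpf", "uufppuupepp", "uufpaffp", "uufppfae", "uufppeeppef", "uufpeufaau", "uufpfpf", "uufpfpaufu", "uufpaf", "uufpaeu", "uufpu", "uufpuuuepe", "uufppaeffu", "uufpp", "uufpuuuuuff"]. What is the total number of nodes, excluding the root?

70

Trace insertions, counting only characters that open a new branch:
  "uufpffpe" → 8 new (u, u, f, p, f, f, p, e)
  "uufppfuau" → prefix "uufp" already present; 5 new (p, f, u, a, u)
  "uufpeafu" → prefix "uufp" already present; 4 new (e, a, f, u)
  "uufpapfef" → prefix "uufp" already present; 5 new (a, p, f, e, f)
  "uufpuf" → prefix "uufp" already present; 2 new (u, f)
  "uufpffaa" → prefix "uufpff" already present; 2 new (a, a)
  "uufpf" → prefix "uufpf" already present; 0 new (none)
  "uufppuupepp" → prefix "uufpp" already present; 6 new (u, u, p, e, p, p)
  "uufpaffp" → prefix "uufpa" already present; 3 new (f, f, p)
  "uufppfae" → prefix "uufppf" already present; 2 new (a, e)
  "uufppeeppef" → prefix "uufpp" already present; 6 new (e, e, p, p, e, f)
  "uufpeufaau" → prefix "uufpe" already present; 5 new (u, f, a, a, u)
  "uufpfpf" → prefix "uufpf" already present; 2 new (p, f)
  "uufpfpaufu" → prefix "uufpfp" already present; 4 new (a, u, f, u)
  "uufpaf" → prefix "uufpaf" already present; 0 new (none)
  "uufpaeu" → prefix "uufpa" already present; 2 new (e, u)
  "uufpu" → prefix "uufpu" already present; 0 new (none)
  "uufpuuuepe" → prefix "uufpu" already present; 5 new (u, u, e, p, e)
  "uufppaeffu" → prefix "uufpp" already present; 5 new (a, e, f, f, u)
  "uufpp" → prefix "uufpp" already present; 0 new (none)
  "uufpuuuuuff" → prefix "uufpuuu" already present; 4 new (u, u, f, f)
Total nodes = 8 + 5 + 4 + 5 + 2 + 2 + 0 + 6 + 3 + 2 + 6 + 5 + 2 + 4 + 0 + 2 + 0 + 5 + 5 + 0 + 4 = 70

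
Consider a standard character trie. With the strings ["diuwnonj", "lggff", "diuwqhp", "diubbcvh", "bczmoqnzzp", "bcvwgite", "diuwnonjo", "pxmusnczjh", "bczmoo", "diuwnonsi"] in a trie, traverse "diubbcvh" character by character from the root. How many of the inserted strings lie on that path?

1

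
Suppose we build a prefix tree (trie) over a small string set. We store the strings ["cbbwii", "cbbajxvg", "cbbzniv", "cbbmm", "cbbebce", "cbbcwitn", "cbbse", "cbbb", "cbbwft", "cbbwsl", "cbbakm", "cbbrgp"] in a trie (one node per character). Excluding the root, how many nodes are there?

38

Count nodes per top-level branch (shared prefixes stored once):
  'c'-branch (cbbajxvg, cbbakm, cbbb, cbbcwitn, cbbebce, cbbmm, cbbrgp, cbbse, cbbwft, cbbwii, cbbwsl, cbbzniv): 38 nodes
Sum: 38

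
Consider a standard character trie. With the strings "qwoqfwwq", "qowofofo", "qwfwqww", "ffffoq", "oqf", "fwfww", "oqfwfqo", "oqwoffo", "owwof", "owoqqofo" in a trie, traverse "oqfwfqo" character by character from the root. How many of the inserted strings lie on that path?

Check each prefix of "oqfwfqo" against the stored set — each match is an end-marker on the path.
Prefixes of the query that are stored words: "oqf", "oqfwfqo"
Count: 2

2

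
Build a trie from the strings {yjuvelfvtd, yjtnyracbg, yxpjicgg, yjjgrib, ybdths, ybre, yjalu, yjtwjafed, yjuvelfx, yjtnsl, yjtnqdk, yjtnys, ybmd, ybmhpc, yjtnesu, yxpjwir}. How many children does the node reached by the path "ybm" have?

2

Follow the path "ybm" to its node, then look at its outgoing edges.
Distinct next characters after "ybm": d, h.
That node has 2 child edges.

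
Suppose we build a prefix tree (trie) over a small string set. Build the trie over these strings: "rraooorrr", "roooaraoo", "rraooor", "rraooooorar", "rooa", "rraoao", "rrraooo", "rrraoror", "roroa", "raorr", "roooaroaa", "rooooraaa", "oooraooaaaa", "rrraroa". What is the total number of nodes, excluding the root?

Trace insertions, counting only characters that open a new branch:
  "rraooorrr" → 9 new (r, r, a, o, o, o, r, r, r)
  "roooaraoo" → prefix "r" already present; 8 new (o, o, o, a, r, a, o, o)
  "rraooor" → prefix "rraooor" already present; 0 new (none)
  "rraooooorar" → prefix "rraooo" already present; 5 new (o, o, r, a, r)
  "rooa" → prefix "roo" already present; 1 new (a)
  "rraoao" → prefix "rrao" already present; 2 new (a, o)
  "rrraooo" → prefix "rr" already present; 5 new (r, a, o, o, o)
  "rrraoror" → prefix "rrrao" already present; 3 new (r, o, r)
  "roroa" → prefix "ro" already present; 3 new (r, o, a)
  "raorr" → prefix "r" already present; 4 new (a, o, r, r)
  "roooaroaa" → prefix "roooar" already present; 3 new (o, a, a)
  "rooooraaa" → prefix "rooo" already present; 5 new (o, r, a, a, a)
  "oooraooaaaa" → 11 new (o, o, o, r, a, o, o, a, a, a, a)
  "rrraroa" → prefix "rrra" already present; 3 new (r, o, a)
Total nodes = 9 + 8 + 0 + 5 + 1 + 2 + 5 + 3 + 3 + 4 + 3 + 5 + 11 + 3 = 62

62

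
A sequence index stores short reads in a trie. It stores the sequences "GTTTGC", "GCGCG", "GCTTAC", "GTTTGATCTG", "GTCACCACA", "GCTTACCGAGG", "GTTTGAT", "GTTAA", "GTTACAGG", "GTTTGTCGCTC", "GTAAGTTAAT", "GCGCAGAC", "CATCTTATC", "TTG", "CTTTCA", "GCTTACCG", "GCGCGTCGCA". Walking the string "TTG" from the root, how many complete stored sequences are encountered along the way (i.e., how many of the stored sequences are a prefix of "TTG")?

Check each prefix of "TTG" against the stored set — each match is an end-marker on the path.
Prefixes of the query that are stored words: "TTG"
Count: 1

1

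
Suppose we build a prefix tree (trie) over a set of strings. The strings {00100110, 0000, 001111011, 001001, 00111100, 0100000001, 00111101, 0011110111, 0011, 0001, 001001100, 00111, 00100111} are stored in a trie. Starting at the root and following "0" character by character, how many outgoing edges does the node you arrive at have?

2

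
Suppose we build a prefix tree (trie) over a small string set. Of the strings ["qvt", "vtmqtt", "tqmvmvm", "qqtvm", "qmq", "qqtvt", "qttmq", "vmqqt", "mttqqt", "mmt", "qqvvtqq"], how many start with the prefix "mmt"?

1

Walk to "mmt"; the words in its subtree are exactly those with that prefix.
Words under "mmt": mmt
Count: 1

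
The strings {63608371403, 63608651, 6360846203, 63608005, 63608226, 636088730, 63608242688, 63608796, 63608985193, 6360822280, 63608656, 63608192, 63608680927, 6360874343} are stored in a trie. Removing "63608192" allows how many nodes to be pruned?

A node on "63608192"'s path can go only if nothing else ends at it or branches off below it.
The suffix "192" (3 nodes) is used only by "63608192"; the node for "63608" still has the child "3", so pruning stops there.
Nodes removed: 3

3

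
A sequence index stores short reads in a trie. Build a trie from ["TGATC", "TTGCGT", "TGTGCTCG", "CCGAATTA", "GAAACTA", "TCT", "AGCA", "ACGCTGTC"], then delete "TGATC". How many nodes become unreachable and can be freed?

A node on "TGATC"'s path can go only if nothing else ends at it or branches off below it.
The suffix "ATC" (3 nodes) is used only by "TGATC"; the node for "TG" still has the child "T", so pruning stops there.
Nodes removed: 3

3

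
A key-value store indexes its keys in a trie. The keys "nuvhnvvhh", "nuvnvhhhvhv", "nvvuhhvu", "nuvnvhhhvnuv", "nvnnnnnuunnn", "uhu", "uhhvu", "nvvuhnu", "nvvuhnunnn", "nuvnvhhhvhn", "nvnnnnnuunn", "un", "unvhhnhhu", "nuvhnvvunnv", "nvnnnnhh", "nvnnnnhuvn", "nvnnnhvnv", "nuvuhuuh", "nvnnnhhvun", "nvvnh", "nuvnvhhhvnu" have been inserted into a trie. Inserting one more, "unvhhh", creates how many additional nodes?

"unvhh" is already a path in the trie; the remaining "h" must be added.
So 6 − 5 = 1 new nodes.

1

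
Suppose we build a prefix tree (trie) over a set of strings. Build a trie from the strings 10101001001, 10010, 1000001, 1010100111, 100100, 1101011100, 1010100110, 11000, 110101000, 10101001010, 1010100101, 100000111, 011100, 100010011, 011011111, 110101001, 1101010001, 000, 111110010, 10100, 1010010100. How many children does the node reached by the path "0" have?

2

Follow the path "0" to its node, then look at its outgoing edges.
Distinct next characters after "0": 0, 1.
That node has 2 child edges.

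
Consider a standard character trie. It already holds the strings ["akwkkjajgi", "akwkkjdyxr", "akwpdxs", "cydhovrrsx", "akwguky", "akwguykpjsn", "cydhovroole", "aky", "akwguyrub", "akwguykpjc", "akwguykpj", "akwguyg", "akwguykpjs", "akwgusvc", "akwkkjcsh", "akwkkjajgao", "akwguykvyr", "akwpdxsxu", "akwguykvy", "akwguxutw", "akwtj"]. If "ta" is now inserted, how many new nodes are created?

No existing word starts with "t", so every character of "ta" needs a new node.
2 − 0 = 2 new nodes.

2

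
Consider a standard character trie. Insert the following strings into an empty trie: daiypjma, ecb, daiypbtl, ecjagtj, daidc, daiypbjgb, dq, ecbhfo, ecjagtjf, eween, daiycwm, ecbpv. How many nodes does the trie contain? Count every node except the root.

Insert word by word; a character creates a node only if that edge doesn't already exist:
  "daiypjma" → 8 new (d, a, i, y, p, j, m, a)
  "ecb" → 3 new (e, c, b)
  "daiypbtl" → prefix "daiyp" already present; 3 new (b, t, l)
  "ecjagtj" → prefix "ec" already present; 5 new (j, a, g, t, j)
  "daidc" → prefix "dai" already present; 2 new (d, c)
  "daiypbjgb" → prefix "daiypb" already present; 3 new (j, g, b)
  "dq" → prefix "d" already present; 1 new (q)
  "ecbhfo" → prefix "ecb" already present; 3 new (h, f, o)
  "ecjagtjf" → prefix "ecjagtj" already present; 1 new (f)
  "eween" → prefix "e" already present; 4 new (w, e, e, n)
  "daiycwm" → prefix "daiy" already present; 3 new (c, w, m)
  "ecbpv" → prefix "ecb" already present; 2 new (p, v)
Total nodes = 8 + 3 + 3 + 5 + 2 + 3 + 1 + 3 + 1 + 4 + 3 + 2 = 38

38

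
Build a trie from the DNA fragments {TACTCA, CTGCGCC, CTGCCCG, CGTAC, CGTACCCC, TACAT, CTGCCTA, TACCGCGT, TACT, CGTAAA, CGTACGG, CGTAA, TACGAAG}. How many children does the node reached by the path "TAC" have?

The children of the "TAC" node are the distinct next characters among strings starting with "TAC".
Distinct next characters after "TAC": A, C, G, T.
That node has 4 child edges.

4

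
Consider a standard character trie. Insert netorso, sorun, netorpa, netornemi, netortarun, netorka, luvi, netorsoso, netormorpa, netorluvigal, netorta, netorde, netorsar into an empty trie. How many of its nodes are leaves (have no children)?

11

Leaves are exactly the stored words that no other stored word extends.
Those words: "luvi", "netorde", "netorka", "netorluvigal", "netormorpa", "netornemi", "netorpa", "netorsar", "netorsoso", "netortarun", "sorun"
Leaf count: 11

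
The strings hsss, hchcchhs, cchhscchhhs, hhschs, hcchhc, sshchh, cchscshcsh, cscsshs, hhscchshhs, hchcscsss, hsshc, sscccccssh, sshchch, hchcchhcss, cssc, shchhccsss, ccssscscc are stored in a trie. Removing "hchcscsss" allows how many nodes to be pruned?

A node on "hchcscsss"'s path can go only if nothing else ends at it or branches off below it.
The suffix "scsss" (5 nodes) is used only by "hchcscsss"; the node for "hchc" still has the child "c", so pruning stops there.
Nodes removed: 5

5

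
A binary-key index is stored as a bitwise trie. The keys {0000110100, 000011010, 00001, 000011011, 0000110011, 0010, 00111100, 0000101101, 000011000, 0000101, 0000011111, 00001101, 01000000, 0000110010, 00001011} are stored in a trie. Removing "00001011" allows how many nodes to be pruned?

0

After clearing the end-marker at "00001011", prune upward until reaching a node still needed by another word.
Every node on "00001011" is still needed (e.g. by "0000101101"), so nothing is freed.
Nodes removed: 0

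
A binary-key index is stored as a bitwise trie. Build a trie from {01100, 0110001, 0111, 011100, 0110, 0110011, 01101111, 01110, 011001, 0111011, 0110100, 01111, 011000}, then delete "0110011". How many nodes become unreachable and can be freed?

After clearing the end-marker at "0110011", prune upward until reaching a node still needed by another word.
The suffix "1" (1 node) is used only by "0110011"; "011001" is itself a stored word, so pruning stops there.
Nodes removed: 1

1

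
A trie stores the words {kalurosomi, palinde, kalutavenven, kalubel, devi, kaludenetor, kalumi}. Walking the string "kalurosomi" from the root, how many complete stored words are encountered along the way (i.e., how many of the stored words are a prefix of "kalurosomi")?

Check each prefix of "kalurosomi" against the stored set — each match is an end-marker on the path.
Prefixes of the query that are stored words: "kalurosomi"
Count: 1

1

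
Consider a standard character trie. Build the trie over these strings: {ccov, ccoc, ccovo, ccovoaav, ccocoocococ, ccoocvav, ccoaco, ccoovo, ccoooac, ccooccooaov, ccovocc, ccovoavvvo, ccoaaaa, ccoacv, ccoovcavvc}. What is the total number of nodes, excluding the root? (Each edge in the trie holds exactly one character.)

Trace insertions, counting only characters that open a new branch:
  "ccov" → 4 new (c, c, o, v)
  "ccoc" → prefix "cco" already present; 1 new (c)
  "ccovo" → prefix "ccov" already present; 1 new (o)
  "ccovoaav" → prefix "ccovo" already present; 3 new (a, a, v)
  "ccocoocococ" → prefix "ccoc" already present; 7 new (o, o, c, o, c, o, c)
  "ccoocvav" → prefix "cco" already present; 5 new (o, c, v, a, v)
  "ccoaco" → prefix "cco" already present; 3 new (a, c, o)
  "ccoovo" → prefix "ccoo" already present; 2 new (v, o)
  "ccoooac" → prefix "ccoo" already present; 3 new (o, a, c)
  "ccooccooaov" → prefix "ccooc" already present; 6 new (c, o, o, a, o, v)
  "ccovocc" → prefix "ccovo" already present; 2 new (c, c)
  "ccovoavvvo" → prefix "ccovoa" already present; 4 new (v, v, v, o)
  "ccoaaaa" → prefix "ccoa" already present; 3 new (a, a, a)
  "ccoacv" → prefix "ccoac" already present; 1 new (v)
  "ccoovcavvc" → prefix "ccoov" already present; 5 new (c, a, v, v, c)
Total nodes = 4 + 1 + 1 + 3 + 7 + 5 + 3 + 2 + 3 + 6 + 2 + 4 + 3 + 1 + 5 = 50

50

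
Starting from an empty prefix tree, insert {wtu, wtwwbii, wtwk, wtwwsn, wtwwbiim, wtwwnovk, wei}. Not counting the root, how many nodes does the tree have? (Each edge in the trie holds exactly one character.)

Insert word by word; a character creates a node only if that edge doesn't already exist:
  "wtu" → 3 new (w, t, u)
  "wtwwbii" → prefix "wt" already present; 5 new (w, w, b, i, i)
  "wtwk" → prefix "wtw" already present; 1 new (k)
  "wtwwsn" → prefix "wtww" already present; 2 new (s, n)
  "wtwwbiim" → prefix "wtwwbii" already present; 1 new (m)
  "wtwwnovk" → prefix "wtww" already present; 4 new (n, o, v, k)
  "wei" → prefix "w" already present; 2 new (e, i)
Total nodes = 3 + 5 + 1 + 2 + 1 + 4 + 2 = 18

18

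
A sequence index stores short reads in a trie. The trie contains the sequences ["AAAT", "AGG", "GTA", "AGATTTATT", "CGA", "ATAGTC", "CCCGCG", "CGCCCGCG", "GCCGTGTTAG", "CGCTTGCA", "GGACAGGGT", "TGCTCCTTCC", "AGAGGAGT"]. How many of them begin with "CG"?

3

Filter for entries beginning with "CG":
Matches: "CGA", "CGCCCGCG", "CGCTTGCA"
Count: 3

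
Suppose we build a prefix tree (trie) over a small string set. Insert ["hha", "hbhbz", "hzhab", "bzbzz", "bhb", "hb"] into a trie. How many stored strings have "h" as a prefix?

4

Traverse to the node for "h", then collect every word in that subtree.
Matches: "hb", "hbhbz", "hha", "hzhab"
Count: 4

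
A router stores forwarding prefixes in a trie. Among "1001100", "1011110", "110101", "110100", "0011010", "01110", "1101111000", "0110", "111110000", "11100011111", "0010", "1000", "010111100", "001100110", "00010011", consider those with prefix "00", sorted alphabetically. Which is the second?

Filter for "00…" and sort: "00010011", "0010", "001100110", "0011010"
Position 2: 0010

0010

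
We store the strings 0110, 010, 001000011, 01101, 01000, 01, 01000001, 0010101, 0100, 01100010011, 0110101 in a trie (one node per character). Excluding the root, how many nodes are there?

31

Insert word by word; a character creates a node only if that edge doesn't already exist:
  "0110" → 4 new (0, 1, 1, 0)
  "010" → prefix "01" already present; 1 new (0)
  "001000011" → prefix "0" already present; 8 new (0, 1, 0, 0, 0, 0, 1, 1)
  "01101" → prefix "0110" already present; 1 new (1)
  "01000" → prefix "010" already present; 2 new (0, 0)
  "01" → prefix "01" already present; 0 new (none)
  "01000001" → prefix "01000" already present; 3 new (0, 0, 1)
  "0010101" → prefix "0010" already present; 3 new (1, 0, 1)
  "0100" → prefix "0100" already present; 0 new (none)
  "01100010011" → prefix "0110" already present; 7 new (0, 0, 1, 0, 0, 1, 1)
  "0110101" → prefix "01101" already present; 2 new (0, 1)
Total nodes = 4 + 1 + 8 + 1 + 2 + 0 + 3 + 3 + 0 + 7 + 2 = 31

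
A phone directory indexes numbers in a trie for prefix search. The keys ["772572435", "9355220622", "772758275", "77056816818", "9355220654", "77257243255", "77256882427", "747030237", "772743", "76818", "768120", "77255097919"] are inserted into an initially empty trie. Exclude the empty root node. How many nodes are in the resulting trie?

Insert word by word; a character creates a node only if that edge doesn't already exist:
  "772572435" → 9 new (7, 7, 2, 5, 7, 2, 4, 3, 5)
  "9355220622" → 10 new (9, 3, 5, 5, 2, 2, 0, 6, 2, 2)
  "772758275" → prefix "772" already present; 6 new (7, 5, 8, 2, 7, 5)
  "77056816818" → prefix "77" already present; 9 new (0, 5, 6, 8, 1, 6, 8, 1, 8)
  "9355220654" → prefix "93552206" already present; 2 new (5, 4)
  "77257243255" → prefix "77257243" already present; 3 new (2, 5, 5)
  "77256882427" → prefix "7725" already present; 7 new (6, 8, 8, 2, 4, 2, 7)
  "747030237" → prefix "7" already present; 8 new (4, 7, 0, 3, 0, 2, 3, 7)
  "772743" → prefix "7727" already present; 2 new (4, 3)
  "76818" → prefix "7" already present; 4 new (6, 8, 1, 8)
  "768120" → prefix "7681" already present; 2 new (2, 0)
  "77255097919" → prefix "7725" already present; 7 new (5, 0, 9, 7, 9, 1, 9)
Total nodes = 9 + 10 + 6 + 9 + 2 + 3 + 7 + 8 + 2 + 4 + 2 + 7 = 69

69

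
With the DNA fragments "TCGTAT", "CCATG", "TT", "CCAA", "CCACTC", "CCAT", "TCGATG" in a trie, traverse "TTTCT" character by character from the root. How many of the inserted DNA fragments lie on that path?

1

Traverse "TTTCT" character by character; count nodes along the way that are marked as word ends.
Prefixes of the query that are stored words: "TT"
Count: 1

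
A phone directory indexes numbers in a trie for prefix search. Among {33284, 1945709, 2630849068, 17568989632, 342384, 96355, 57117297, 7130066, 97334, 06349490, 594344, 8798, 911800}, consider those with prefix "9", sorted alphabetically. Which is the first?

911800

Words with prefix "9", in lexicographic order: "911800", "96355", "97334"
Position 1: 911800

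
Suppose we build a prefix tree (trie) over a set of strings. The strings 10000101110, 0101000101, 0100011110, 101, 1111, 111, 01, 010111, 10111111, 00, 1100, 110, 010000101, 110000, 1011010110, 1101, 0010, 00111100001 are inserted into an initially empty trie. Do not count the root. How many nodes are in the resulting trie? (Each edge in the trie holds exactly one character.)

Insert word by word; a character creates a node only if that edge doesn't already exist:
  "10000101110" → 11 new (1, 0, 0, 0, 0, 1, 0, 1, 1, 1, 0)
  "0101000101" → 10 new (0, 1, 0, 1, 0, 0, 0, 1, 0, 1)
  "0100011110" → prefix "010" already present; 7 new (0, 0, 1, 1, 1, 1, 0)
  "101" → prefix "10" already present; 1 new (1)
  "1111" → prefix "1" already present; 3 new (1, 1, 1)
  "111" → prefix "111" already present; 0 new (none)
  "01" → prefix "01" already present; 0 new (none)
  "010111" → prefix "0101" already present; 2 new (1, 1)
  "10111111" → prefix "101" already present; 5 new (1, 1, 1, 1, 1)
  "00" → prefix "0" already present; 1 new (0)
  "1100" → prefix "11" already present; 2 new (0, 0)
  "110" → prefix "110" already present; 0 new (none)
  "010000101" → prefix "01000" already present; 4 new (0, 1, 0, 1)
  "110000" → prefix "1100" already present; 2 new (0, 0)
  "1011010110" → prefix "1011" already present; 6 new (0, 1, 0, 1, 1, 0)
  "1101" → prefix "110" already present; 1 new (1)
  "0010" → prefix "00" already present; 2 new (1, 0)
  "00111100001" → prefix "001" already present; 8 new (1, 1, 1, 0, 0, 0, 0, 1)
Total nodes = 11 + 10 + 7 + 1 + 3 + 0 + 0 + 2 + 5 + 1 + 2 + 0 + 4 + 2 + 6 + 1 + 2 + 8 = 65

65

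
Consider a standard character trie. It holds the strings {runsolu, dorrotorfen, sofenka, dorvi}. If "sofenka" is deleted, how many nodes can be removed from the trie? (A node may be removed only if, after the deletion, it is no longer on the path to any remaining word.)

After clearing the end-marker at "sofenka", prune upward until reaching a node still needed by another word.
No other word shares any prefix with "sofenka", so all 7 of its nodes go.
Nodes removed: 7

7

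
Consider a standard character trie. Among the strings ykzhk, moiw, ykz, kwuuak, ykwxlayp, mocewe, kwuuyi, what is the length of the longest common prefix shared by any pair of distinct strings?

4

Equivalently: take the maximum, over all pairs, of their longest common prefix length.
e.g. "kwuuak" and "kwuuyi" share the prefix "kwuu" of length 4; no pair shares a longer one.
Longest shared-prefix length: 4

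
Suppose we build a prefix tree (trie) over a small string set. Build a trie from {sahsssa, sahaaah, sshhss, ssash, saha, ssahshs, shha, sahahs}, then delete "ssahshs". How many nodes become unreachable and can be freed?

4

After clearing the end-marker at "ssahshs", prune upward until reaching a node still needed by another word.
The suffix "hshs" (4 nodes) is used only by "ssahshs"; the node for "ssa" still has the child "s", so pruning stops there.
Nodes removed: 4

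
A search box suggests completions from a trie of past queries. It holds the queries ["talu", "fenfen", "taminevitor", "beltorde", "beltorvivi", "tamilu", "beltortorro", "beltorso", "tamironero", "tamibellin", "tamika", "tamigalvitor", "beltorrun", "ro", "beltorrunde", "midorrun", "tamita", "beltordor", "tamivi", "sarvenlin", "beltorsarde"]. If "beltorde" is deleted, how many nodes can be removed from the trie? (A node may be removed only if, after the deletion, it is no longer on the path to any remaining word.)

1

Walk "beltorde" from the leaf back toward the root, removing each node that no remaining word uses.
The suffix "e" (1 node) is used only by "beltorde"; the node for "beltord" still has the child "o", so pruning stops there.
Nodes removed: 1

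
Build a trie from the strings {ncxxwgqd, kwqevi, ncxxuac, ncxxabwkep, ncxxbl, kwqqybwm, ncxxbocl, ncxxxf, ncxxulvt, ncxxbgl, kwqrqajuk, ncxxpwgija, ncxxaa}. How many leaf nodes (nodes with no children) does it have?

Leaves are exactly the stored words that no other stored word extends.
Those words: "kwqevi", "kwqqybwm", "kwqrqajuk", "ncxxaa", "ncxxabwkep", "ncxxbgl", "ncxxbl", "ncxxbocl", "ncxxpwgija", "ncxxuac", "ncxxulvt", "ncxxwgqd", "ncxxxf"
Leaf count: 13

13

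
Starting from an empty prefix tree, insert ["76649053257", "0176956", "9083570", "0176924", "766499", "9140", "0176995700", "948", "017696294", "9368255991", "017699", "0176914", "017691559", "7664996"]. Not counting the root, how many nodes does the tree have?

Trace insertions, counting only characters that open a new branch:
  "76649053257" → 11 new (7, 6, 6, 4, 9, 0, 5, 3, 2, 5, 7)
  "0176956" → 7 new (0, 1, 7, 6, 9, 5, 6)
  "9083570" → 7 new (9, 0, 8, 3, 5, 7, 0)
  "0176924" → prefix "01769" already present; 2 new (2, 4)
  "766499" → prefix "76649" already present; 1 new (9)
  "9140" → prefix "9" already present; 3 new (1, 4, 0)
  "0176995700" → prefix "01769" already present; 5 new (9, 5, 7, 0, 0)
  "948" → prefix "9" already present; 2 new (4, 8)
  "017696294" → prefix "01769" already present; 4 new (6, 2, 9, 4)
  "9368255991" → prefix "9" already present; 9 new (3, 6, 8, 2, 5, 5, 9, 9, 1)
  "017699" → prefix "017699" already present; 0 new (none)
  "0176914" → prefix "01769" already present; 2 new (1, 4)
  "017691559" → prefix "017691" already present; 3 new (5, 5, 9)
  "7664996" → prefix "766499" already present; 1 new (6)
Total nodes = 11 + 7 + 7 + 2 + 1 + 3 + 5 + 2 + 4 + 9 + 0 + 2 + 3 + 1 = 57

57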